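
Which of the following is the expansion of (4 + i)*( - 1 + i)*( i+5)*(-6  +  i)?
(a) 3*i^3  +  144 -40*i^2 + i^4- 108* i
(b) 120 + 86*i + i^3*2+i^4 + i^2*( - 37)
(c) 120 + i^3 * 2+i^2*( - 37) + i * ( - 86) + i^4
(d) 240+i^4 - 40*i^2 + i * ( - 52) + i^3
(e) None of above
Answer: c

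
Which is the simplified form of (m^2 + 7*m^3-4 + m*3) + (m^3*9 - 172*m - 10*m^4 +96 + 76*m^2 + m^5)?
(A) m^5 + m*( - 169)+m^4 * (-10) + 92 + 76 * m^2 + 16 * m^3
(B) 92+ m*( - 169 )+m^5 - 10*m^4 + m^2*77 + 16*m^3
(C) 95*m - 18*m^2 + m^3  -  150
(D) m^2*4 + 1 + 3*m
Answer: B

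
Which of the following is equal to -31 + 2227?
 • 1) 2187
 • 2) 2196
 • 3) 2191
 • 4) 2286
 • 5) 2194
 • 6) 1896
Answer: 2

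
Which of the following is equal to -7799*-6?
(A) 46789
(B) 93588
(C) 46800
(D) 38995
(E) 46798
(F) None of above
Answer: F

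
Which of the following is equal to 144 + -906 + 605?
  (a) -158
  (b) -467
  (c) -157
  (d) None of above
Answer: c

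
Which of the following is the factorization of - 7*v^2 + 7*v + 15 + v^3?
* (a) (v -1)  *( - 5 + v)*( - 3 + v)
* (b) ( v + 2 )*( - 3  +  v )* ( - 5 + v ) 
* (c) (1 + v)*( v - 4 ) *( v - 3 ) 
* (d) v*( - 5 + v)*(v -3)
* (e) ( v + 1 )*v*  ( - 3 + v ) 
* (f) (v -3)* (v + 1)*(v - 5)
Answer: f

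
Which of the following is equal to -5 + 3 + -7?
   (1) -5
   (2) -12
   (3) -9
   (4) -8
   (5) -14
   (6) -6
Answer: 3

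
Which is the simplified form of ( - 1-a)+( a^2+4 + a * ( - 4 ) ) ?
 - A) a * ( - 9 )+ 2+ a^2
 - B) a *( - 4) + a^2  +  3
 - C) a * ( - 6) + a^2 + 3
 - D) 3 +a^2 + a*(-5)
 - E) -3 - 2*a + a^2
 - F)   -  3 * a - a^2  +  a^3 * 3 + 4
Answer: D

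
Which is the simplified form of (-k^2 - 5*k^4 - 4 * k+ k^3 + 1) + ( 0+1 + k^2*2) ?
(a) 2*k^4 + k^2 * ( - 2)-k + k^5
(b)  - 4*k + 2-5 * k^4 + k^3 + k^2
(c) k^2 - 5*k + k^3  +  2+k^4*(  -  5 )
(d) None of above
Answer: b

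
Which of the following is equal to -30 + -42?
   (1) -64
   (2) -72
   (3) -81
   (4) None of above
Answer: 2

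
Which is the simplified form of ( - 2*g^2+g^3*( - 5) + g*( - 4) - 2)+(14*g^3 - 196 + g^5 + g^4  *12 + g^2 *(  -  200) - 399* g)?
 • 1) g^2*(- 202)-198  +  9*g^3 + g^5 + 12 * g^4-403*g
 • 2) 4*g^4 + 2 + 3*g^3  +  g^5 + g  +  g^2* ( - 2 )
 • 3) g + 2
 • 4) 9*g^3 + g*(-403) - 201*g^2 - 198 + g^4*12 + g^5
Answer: 1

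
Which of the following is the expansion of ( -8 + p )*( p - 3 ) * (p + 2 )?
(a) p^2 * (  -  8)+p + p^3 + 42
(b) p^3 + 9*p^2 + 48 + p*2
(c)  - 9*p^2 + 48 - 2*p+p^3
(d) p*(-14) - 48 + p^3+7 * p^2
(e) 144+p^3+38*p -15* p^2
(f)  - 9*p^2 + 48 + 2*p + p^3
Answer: f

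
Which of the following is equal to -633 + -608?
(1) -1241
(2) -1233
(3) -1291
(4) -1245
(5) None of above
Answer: 1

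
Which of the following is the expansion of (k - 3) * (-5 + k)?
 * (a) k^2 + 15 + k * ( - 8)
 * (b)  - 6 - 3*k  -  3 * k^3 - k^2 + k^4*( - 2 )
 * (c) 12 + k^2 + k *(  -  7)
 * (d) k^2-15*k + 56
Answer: a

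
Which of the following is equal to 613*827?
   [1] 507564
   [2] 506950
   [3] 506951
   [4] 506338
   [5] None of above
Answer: 3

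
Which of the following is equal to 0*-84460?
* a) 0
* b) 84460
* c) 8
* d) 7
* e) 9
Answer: a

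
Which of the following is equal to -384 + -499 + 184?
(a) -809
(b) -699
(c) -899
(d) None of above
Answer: b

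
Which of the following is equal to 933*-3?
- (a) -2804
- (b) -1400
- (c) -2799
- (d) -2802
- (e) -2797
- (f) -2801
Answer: c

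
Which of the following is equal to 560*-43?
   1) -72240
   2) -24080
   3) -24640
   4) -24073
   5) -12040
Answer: 2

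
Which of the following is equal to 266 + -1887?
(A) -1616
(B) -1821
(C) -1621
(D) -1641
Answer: C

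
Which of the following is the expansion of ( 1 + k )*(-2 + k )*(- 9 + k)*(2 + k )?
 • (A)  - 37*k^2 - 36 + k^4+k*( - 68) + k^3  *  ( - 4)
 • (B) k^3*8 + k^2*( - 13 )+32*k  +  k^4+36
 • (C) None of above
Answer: C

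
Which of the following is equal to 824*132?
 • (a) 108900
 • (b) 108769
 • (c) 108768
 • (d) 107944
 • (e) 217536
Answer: c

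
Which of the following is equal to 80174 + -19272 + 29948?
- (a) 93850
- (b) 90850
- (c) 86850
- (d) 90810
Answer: b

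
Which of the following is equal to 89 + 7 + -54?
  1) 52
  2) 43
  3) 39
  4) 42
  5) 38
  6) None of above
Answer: 4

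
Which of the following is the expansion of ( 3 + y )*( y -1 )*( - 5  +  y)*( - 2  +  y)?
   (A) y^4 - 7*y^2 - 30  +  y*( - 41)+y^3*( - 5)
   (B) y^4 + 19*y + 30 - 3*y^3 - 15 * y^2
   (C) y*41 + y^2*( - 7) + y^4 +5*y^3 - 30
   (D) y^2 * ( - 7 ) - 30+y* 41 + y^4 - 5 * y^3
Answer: D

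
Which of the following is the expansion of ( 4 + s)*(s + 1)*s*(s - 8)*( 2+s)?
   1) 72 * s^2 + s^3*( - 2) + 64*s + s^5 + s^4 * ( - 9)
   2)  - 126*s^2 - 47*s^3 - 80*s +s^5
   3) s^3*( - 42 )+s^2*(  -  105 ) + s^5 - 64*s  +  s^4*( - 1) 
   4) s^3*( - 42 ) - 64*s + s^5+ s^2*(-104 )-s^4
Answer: 4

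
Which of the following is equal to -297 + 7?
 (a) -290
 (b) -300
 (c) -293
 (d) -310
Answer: a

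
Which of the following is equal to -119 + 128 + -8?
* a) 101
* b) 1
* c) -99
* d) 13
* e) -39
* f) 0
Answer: b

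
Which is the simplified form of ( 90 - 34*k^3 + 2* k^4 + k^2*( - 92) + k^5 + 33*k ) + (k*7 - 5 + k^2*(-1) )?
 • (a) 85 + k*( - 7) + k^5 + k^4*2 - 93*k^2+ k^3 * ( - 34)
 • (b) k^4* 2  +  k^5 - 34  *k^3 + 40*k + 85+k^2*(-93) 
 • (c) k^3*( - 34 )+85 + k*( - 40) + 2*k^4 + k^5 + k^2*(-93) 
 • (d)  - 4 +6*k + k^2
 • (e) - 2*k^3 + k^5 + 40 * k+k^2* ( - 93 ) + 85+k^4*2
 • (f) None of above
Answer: b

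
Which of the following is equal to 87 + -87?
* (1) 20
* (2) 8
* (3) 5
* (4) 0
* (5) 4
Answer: 4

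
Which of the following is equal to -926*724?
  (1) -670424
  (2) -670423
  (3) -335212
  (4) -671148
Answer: 1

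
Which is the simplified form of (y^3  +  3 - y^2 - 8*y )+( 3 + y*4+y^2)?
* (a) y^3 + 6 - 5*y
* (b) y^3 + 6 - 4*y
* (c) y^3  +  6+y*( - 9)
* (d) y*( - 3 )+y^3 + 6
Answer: b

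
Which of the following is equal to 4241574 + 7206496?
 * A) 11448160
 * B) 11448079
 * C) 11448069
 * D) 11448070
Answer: D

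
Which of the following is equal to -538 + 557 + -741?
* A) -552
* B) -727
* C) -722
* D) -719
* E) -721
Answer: C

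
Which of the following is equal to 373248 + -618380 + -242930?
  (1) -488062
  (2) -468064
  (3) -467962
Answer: 1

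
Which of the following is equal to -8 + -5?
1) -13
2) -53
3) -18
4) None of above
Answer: 1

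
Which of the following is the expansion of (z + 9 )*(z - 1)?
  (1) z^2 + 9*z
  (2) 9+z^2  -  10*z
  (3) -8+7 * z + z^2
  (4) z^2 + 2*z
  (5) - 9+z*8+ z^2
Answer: 5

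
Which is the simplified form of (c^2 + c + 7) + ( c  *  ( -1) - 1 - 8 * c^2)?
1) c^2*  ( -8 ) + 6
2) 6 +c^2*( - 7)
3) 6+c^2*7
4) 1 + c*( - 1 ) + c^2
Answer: 2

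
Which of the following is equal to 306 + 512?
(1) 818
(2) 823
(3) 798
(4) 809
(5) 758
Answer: 1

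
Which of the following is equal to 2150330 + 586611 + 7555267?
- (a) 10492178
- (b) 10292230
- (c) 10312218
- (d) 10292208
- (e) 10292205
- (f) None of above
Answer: d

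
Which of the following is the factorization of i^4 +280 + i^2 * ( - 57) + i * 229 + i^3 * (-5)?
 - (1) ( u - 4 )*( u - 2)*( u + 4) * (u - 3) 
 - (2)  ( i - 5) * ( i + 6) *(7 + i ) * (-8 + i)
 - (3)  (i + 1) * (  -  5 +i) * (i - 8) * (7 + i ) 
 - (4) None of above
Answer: 3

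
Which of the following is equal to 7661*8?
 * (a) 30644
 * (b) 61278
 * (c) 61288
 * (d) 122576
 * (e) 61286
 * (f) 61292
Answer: c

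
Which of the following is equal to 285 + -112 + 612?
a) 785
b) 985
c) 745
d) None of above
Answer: a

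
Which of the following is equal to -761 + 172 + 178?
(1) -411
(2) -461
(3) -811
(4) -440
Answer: 1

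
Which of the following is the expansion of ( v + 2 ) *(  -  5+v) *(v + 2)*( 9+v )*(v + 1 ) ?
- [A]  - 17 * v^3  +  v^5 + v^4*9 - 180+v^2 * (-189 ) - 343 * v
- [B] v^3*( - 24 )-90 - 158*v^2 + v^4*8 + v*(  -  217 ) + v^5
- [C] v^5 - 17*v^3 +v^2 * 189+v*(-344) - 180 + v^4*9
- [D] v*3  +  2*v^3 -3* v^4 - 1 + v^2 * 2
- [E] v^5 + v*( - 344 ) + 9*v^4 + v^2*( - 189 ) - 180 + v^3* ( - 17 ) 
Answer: E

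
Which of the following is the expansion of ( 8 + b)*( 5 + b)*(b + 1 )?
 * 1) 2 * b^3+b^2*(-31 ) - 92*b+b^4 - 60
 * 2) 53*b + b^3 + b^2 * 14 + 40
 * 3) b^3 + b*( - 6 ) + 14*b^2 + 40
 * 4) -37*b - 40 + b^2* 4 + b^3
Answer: 2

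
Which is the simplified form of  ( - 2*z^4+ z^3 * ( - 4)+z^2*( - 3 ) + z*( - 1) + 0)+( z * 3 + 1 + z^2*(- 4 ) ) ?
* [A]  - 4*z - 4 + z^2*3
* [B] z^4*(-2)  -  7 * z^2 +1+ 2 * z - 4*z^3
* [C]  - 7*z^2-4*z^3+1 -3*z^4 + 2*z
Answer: B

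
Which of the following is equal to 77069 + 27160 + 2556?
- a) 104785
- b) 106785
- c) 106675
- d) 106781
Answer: b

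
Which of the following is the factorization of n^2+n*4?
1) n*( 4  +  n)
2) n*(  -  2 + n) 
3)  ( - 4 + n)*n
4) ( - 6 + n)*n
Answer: 1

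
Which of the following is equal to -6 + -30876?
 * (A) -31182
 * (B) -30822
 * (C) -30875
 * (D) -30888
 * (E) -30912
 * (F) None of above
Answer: F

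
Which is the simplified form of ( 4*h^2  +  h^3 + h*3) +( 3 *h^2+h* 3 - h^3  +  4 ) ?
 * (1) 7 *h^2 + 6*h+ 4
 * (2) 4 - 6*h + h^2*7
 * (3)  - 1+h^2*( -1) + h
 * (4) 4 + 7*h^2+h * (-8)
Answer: 1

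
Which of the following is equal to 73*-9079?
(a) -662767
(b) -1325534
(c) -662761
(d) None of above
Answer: a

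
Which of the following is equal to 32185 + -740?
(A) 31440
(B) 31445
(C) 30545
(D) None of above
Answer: B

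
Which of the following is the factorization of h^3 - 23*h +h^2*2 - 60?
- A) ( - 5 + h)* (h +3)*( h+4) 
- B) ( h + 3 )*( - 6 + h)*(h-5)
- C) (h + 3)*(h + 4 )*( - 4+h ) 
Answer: A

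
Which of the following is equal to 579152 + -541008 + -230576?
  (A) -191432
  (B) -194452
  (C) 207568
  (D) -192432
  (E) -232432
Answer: D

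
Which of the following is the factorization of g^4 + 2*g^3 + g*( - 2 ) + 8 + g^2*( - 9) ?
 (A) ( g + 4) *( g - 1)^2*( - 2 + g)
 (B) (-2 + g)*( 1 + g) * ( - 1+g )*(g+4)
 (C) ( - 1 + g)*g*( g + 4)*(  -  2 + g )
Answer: B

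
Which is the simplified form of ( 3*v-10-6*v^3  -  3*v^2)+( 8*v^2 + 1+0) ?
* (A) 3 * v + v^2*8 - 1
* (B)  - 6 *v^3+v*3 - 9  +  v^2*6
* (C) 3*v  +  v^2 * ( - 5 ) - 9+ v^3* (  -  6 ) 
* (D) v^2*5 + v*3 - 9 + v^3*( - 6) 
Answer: D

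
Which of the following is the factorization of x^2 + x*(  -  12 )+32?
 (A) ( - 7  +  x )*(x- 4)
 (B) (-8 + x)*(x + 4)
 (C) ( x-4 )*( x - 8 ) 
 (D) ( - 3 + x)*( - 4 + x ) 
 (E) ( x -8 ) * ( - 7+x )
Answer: C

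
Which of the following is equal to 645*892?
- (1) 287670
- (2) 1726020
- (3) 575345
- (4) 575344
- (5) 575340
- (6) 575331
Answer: 5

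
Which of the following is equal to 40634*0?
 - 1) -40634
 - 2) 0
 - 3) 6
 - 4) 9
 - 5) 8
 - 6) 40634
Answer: 2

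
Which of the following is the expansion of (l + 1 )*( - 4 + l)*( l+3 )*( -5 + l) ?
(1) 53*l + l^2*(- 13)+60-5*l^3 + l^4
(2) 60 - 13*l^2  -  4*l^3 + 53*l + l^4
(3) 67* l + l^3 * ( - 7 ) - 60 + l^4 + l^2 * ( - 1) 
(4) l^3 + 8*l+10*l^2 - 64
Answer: 1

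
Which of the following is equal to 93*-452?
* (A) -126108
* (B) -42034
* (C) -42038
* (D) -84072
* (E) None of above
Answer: E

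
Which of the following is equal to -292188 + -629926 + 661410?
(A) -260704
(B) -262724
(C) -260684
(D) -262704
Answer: A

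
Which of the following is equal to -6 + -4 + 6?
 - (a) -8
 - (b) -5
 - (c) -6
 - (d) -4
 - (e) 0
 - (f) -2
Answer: d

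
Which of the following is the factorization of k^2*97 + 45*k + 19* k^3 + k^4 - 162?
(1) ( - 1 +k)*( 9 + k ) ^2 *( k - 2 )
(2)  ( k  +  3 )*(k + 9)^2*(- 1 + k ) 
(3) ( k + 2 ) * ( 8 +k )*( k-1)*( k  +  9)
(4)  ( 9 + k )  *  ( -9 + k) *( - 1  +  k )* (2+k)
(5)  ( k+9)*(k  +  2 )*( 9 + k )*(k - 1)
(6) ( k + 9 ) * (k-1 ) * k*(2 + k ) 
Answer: 5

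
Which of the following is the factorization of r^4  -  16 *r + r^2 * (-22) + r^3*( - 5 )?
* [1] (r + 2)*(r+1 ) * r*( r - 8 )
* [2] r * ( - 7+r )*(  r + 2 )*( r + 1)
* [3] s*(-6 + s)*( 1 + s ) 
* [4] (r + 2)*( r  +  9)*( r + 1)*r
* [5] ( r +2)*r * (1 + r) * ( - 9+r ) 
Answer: 1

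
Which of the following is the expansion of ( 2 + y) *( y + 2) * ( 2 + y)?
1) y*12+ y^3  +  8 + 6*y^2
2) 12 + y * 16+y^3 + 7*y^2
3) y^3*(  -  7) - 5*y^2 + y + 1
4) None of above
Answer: 1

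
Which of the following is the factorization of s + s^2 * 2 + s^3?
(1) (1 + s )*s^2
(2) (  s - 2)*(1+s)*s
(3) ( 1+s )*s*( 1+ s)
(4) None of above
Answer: 3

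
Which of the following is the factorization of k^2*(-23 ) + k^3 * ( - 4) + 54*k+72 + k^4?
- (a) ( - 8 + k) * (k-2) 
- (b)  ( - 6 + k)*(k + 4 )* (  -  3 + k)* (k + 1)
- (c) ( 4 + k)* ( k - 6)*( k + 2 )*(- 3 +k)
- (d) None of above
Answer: b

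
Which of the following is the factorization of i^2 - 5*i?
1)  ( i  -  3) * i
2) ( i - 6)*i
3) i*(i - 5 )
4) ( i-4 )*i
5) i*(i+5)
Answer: 3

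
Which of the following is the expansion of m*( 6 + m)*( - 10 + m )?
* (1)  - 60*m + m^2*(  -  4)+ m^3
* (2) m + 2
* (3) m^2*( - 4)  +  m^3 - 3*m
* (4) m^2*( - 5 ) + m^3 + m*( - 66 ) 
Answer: 1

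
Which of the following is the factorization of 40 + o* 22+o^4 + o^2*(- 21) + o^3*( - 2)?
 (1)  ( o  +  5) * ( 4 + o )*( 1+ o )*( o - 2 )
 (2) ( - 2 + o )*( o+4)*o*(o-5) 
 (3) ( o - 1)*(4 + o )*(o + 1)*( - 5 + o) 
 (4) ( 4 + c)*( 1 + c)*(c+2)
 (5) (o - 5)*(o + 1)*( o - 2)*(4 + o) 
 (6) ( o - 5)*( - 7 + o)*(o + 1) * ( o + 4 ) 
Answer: 5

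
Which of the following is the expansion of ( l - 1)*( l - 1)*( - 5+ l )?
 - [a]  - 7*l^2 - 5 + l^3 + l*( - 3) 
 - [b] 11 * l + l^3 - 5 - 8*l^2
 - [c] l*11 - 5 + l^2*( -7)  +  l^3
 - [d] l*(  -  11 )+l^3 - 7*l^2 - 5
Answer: c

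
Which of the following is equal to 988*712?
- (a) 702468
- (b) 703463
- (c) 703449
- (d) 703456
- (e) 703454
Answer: d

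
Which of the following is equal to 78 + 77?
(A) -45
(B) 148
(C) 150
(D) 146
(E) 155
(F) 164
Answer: E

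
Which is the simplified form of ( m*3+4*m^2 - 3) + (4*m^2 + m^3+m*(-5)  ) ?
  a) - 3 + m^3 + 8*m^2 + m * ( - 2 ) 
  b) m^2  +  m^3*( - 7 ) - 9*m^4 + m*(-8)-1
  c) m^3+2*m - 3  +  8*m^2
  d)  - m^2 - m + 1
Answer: a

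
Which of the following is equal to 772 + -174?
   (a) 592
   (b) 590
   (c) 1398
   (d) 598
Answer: d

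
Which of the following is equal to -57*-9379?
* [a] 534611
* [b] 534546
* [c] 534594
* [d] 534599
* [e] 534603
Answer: e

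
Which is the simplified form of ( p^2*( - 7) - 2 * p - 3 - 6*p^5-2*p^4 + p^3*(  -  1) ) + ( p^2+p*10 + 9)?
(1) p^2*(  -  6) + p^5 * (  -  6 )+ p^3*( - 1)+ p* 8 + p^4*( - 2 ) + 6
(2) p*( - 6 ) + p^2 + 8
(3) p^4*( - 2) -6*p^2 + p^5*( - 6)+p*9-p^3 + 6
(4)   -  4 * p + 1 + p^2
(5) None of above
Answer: 1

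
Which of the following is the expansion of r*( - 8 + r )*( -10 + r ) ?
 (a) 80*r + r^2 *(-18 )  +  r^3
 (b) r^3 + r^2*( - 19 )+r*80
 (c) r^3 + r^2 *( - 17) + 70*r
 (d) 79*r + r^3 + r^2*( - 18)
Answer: a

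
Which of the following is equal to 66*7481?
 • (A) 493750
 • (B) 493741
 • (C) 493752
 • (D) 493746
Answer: D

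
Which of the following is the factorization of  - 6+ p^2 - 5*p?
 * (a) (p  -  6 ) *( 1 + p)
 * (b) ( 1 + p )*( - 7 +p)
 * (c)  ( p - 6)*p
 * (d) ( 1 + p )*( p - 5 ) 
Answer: a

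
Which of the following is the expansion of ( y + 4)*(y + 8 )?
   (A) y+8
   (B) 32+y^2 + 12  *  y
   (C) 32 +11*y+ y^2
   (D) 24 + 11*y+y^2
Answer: B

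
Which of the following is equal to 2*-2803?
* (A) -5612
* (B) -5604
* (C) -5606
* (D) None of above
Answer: C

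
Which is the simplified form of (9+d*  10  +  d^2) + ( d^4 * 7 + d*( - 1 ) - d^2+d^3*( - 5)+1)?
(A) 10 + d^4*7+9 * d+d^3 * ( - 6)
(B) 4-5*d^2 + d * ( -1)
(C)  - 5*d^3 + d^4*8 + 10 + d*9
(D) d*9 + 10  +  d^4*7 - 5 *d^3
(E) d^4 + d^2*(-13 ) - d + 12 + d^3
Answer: D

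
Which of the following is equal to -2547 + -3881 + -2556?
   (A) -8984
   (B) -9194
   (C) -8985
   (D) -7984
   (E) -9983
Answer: A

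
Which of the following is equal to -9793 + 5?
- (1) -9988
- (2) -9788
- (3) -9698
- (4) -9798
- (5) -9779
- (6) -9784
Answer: 2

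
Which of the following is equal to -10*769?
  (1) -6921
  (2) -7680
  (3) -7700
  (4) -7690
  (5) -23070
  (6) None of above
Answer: 4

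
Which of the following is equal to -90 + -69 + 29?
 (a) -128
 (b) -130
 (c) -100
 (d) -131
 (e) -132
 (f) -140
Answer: b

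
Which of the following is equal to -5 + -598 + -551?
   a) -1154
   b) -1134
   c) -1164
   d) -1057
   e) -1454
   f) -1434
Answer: a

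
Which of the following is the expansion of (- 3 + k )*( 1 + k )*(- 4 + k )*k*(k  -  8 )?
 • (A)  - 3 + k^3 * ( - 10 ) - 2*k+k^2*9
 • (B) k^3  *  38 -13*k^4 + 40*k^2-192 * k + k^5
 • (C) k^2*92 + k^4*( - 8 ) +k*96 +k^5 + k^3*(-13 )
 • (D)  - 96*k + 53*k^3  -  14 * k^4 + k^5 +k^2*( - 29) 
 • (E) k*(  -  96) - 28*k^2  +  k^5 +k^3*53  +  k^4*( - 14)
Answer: E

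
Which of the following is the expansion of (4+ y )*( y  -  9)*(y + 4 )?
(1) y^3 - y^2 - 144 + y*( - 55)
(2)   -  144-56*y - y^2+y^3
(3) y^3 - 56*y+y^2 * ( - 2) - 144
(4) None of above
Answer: 2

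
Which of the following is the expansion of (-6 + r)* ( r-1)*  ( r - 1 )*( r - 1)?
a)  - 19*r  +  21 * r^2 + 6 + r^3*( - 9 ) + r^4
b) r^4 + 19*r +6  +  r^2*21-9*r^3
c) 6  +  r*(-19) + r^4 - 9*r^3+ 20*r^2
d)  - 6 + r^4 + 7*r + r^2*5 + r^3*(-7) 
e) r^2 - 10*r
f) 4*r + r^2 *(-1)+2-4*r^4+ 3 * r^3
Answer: a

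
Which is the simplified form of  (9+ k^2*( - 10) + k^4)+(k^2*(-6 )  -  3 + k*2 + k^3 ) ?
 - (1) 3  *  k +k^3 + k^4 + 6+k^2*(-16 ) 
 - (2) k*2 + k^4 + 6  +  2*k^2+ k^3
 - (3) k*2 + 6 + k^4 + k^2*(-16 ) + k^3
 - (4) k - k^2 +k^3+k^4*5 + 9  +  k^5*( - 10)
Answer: 3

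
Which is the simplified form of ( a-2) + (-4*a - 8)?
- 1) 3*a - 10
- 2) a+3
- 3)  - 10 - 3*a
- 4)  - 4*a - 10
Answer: 3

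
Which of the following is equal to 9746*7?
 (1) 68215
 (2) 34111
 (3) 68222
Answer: 3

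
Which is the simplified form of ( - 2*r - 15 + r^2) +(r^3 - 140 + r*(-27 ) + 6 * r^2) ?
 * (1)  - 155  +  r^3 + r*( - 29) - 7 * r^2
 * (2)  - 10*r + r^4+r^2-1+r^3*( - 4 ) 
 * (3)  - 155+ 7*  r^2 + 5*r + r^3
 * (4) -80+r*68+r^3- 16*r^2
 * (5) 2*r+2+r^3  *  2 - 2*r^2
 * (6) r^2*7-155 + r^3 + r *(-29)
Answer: 6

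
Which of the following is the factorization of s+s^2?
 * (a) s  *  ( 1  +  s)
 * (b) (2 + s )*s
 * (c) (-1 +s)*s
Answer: a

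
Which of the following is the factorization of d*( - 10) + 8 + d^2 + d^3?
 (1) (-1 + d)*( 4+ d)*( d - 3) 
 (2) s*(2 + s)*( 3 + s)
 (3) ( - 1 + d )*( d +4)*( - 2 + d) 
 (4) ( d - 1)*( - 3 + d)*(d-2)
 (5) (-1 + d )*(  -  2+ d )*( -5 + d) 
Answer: 3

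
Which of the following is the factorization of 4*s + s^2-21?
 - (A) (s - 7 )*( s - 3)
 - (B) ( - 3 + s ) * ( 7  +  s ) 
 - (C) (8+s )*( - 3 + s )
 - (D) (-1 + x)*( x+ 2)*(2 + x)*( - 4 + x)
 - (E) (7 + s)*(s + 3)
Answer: B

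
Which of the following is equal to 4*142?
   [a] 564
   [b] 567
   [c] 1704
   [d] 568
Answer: d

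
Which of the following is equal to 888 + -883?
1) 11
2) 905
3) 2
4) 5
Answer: 4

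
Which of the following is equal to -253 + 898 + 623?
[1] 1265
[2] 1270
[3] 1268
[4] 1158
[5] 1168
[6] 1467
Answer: 3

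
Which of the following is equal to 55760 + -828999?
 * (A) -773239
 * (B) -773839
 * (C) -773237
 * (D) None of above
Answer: A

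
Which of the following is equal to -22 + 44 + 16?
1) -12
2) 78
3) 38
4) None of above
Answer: 3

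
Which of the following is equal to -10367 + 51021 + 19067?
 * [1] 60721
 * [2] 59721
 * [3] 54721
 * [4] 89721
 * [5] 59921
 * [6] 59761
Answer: 2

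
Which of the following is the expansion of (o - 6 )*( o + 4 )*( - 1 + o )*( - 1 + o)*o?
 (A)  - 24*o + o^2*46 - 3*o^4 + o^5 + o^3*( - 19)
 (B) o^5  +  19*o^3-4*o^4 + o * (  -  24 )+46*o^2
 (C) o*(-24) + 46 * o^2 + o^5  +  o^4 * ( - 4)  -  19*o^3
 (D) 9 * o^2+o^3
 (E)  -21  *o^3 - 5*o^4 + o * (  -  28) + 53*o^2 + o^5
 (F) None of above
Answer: C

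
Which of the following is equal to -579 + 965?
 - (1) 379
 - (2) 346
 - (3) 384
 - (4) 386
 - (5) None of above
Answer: 4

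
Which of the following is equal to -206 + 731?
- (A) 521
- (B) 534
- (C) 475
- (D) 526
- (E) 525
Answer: E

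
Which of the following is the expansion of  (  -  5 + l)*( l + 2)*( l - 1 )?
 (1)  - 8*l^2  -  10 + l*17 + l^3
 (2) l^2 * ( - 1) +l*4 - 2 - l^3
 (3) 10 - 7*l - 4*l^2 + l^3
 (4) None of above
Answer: 3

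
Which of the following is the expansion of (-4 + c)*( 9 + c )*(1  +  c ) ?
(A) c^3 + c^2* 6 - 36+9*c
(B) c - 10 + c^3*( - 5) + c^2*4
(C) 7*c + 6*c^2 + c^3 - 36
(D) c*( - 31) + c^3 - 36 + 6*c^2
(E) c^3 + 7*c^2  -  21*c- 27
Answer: D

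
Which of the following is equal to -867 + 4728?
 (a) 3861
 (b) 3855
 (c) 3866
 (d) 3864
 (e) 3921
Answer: a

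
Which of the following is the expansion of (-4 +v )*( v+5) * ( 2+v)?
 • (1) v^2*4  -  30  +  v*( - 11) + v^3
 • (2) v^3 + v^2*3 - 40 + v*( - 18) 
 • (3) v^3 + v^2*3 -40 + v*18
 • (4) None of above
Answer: 2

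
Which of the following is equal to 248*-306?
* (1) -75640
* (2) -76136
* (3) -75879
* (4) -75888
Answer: 4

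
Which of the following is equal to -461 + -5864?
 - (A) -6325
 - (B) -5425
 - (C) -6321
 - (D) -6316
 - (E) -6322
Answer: A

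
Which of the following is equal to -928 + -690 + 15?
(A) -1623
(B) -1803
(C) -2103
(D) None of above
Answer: D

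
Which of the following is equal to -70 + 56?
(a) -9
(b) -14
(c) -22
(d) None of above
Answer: b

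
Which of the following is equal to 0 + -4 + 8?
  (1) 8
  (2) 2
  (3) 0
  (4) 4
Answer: 4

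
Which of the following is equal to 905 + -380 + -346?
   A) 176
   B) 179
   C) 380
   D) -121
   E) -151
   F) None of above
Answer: B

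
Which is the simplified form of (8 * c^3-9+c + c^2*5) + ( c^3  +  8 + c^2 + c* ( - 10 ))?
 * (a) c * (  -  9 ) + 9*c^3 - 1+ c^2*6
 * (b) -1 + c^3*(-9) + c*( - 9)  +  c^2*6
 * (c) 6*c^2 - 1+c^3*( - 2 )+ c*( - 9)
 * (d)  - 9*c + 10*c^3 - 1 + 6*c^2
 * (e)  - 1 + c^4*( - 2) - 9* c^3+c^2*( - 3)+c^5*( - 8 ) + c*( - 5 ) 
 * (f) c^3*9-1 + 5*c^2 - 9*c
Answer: a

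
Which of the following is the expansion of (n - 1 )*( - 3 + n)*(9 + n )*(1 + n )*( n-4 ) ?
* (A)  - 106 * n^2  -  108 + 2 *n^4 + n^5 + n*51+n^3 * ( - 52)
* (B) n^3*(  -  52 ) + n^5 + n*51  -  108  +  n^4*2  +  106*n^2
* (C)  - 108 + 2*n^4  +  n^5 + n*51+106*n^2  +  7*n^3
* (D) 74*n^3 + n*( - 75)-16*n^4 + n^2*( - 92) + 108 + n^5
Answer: B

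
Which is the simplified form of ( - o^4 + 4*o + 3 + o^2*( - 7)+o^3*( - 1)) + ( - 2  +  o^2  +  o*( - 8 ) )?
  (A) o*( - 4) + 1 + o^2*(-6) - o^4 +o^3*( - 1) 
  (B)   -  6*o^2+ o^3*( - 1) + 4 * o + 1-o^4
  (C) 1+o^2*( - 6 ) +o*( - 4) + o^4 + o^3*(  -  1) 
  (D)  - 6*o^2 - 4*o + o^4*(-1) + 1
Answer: A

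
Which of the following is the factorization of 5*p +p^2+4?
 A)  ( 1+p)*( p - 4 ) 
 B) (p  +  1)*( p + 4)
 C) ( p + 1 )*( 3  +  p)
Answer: B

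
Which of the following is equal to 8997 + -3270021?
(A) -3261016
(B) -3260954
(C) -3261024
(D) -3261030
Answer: C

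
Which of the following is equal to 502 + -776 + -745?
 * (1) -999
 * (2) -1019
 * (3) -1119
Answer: 2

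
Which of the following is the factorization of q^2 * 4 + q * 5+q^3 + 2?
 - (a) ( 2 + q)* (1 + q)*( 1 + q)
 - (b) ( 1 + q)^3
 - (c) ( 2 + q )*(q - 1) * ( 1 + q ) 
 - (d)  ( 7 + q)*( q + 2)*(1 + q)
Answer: a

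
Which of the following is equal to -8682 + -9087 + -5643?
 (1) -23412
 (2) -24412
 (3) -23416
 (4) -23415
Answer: 1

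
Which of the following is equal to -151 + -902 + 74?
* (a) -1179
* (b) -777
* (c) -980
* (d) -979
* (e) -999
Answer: d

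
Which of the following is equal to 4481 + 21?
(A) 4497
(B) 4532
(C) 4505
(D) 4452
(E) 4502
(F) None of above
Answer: E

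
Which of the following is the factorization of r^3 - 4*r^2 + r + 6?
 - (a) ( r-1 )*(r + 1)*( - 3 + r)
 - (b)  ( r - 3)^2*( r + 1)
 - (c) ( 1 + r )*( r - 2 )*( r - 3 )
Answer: c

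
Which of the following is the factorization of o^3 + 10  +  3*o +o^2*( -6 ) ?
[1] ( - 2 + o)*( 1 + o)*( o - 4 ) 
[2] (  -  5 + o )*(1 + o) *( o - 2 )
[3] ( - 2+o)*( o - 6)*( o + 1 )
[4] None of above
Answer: 2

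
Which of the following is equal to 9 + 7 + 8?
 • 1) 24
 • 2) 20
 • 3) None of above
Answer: 1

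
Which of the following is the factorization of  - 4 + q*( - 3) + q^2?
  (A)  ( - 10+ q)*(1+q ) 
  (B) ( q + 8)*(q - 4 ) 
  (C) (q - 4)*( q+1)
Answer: C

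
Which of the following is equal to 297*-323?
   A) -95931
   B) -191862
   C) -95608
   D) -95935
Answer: A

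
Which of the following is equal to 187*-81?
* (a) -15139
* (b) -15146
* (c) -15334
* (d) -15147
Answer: d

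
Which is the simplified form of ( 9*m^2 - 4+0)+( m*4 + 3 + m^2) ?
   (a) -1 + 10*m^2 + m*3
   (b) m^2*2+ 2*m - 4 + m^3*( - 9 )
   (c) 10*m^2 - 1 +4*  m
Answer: c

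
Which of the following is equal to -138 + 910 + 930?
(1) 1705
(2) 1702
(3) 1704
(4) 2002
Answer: 2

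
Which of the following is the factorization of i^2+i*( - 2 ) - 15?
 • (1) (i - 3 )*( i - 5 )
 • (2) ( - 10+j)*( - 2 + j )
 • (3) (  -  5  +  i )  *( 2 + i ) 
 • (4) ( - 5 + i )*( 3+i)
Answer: 4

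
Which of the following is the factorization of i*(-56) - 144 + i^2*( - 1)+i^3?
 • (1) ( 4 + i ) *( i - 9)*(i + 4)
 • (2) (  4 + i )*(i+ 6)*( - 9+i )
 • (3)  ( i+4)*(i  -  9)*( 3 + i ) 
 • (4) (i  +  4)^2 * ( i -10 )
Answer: 1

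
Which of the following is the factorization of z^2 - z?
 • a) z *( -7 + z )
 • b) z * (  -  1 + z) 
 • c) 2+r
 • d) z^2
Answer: b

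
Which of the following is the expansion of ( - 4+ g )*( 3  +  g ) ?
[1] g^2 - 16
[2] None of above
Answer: 2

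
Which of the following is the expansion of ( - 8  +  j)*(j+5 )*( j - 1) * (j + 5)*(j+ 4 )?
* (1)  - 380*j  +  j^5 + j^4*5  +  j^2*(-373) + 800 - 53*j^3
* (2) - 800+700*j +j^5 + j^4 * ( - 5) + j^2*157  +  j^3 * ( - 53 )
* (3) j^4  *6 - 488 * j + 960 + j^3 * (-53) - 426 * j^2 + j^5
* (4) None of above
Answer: 1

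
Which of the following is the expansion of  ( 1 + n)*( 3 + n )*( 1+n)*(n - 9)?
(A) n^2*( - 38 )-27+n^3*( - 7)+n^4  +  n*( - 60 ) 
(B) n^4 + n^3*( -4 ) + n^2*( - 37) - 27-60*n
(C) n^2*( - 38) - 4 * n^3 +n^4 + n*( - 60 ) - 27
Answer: C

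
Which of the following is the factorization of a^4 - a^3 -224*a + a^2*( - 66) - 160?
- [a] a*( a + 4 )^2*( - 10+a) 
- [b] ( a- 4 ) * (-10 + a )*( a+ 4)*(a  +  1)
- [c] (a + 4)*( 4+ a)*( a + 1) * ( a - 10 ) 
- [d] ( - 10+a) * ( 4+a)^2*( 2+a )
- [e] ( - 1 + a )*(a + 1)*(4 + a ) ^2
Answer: c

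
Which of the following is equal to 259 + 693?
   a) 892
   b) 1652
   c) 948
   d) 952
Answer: d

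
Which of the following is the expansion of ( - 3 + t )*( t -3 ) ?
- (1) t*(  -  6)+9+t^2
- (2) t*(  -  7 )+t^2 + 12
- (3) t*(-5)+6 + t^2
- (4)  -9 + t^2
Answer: 1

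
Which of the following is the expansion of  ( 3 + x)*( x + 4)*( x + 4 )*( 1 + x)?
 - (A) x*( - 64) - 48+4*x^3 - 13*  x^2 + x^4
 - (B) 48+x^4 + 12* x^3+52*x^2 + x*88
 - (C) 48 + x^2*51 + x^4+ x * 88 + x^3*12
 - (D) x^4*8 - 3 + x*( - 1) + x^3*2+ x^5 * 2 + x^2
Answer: C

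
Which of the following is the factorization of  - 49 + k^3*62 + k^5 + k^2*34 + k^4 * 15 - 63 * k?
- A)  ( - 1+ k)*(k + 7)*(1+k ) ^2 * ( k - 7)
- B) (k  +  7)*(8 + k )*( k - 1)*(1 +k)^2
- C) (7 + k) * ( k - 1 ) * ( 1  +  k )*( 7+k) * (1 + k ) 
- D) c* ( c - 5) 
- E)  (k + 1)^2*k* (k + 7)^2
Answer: C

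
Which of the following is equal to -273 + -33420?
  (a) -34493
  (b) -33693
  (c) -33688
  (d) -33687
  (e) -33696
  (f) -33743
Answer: b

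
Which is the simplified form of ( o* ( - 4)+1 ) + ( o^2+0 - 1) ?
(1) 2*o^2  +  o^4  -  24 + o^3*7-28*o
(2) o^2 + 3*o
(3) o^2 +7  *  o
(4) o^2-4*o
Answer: 4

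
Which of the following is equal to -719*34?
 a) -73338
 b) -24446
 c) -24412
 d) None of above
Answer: b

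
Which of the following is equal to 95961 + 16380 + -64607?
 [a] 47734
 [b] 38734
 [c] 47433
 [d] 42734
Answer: a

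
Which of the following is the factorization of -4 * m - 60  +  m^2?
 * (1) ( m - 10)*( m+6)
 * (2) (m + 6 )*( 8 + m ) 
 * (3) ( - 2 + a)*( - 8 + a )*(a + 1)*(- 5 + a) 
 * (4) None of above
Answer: 1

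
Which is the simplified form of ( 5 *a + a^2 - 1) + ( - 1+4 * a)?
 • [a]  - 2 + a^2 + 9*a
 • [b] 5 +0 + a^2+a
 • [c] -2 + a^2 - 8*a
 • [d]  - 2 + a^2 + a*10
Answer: a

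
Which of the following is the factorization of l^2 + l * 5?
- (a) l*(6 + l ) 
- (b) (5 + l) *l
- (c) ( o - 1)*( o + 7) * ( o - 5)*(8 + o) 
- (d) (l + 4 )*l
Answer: b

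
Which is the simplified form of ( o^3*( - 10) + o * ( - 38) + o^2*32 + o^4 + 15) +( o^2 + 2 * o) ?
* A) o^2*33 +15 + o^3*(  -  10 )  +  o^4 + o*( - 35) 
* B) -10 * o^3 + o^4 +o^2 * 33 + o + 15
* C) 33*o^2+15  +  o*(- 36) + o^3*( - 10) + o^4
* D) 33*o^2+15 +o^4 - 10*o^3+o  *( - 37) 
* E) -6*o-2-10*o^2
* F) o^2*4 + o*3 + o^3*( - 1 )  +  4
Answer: C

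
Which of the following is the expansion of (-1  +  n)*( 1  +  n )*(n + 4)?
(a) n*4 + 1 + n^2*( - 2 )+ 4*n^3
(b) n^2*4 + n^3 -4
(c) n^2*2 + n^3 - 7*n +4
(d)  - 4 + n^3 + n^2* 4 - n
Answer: d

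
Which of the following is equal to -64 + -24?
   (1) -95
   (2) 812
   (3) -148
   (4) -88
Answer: 4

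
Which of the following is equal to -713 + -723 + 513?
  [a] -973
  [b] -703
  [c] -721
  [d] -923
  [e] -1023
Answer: d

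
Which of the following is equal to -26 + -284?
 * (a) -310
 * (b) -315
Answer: a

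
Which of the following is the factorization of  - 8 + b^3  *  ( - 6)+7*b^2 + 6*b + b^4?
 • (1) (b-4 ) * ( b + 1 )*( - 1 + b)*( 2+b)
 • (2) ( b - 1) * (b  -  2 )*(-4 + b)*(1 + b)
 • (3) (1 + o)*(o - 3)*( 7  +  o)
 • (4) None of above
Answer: 2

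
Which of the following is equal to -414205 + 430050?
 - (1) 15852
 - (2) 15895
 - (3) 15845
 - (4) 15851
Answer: 3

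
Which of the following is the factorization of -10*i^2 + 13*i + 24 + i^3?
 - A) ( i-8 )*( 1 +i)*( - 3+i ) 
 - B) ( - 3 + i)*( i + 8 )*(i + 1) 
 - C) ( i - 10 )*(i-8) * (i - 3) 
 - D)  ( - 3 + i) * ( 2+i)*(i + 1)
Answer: A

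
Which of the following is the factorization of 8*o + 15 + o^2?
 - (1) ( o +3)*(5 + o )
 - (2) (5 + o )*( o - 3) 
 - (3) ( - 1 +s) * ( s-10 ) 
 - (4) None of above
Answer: 1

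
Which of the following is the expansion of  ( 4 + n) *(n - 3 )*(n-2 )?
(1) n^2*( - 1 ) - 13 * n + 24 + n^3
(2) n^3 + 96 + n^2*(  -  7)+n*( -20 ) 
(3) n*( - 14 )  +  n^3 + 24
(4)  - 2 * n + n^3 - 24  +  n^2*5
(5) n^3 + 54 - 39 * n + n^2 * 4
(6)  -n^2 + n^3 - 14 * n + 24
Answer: 6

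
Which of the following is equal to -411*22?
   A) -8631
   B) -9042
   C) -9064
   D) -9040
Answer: B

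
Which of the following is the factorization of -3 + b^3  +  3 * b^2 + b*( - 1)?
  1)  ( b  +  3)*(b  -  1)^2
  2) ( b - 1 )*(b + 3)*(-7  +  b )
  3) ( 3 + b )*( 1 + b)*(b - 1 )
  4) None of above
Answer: 3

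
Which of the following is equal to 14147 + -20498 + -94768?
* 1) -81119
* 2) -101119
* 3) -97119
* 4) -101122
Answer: 2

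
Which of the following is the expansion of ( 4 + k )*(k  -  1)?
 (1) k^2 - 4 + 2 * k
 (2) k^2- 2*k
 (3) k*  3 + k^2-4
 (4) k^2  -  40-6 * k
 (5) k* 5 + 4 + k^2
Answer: 3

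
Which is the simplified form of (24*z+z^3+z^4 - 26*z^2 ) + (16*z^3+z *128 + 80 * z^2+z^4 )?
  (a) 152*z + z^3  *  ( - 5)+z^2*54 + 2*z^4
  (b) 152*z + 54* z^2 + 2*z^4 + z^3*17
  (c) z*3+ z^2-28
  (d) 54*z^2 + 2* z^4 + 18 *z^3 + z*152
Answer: b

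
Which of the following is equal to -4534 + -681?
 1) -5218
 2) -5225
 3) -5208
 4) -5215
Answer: 4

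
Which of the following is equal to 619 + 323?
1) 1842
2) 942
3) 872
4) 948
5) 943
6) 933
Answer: 2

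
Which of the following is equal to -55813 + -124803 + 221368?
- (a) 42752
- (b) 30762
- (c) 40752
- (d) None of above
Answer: c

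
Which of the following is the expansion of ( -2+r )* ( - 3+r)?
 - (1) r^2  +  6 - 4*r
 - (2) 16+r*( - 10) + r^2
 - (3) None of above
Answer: 3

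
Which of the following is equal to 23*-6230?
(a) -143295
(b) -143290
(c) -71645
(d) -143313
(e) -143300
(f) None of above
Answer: b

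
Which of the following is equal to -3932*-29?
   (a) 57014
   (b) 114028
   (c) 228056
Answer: b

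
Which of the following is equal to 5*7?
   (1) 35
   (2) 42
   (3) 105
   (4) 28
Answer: 1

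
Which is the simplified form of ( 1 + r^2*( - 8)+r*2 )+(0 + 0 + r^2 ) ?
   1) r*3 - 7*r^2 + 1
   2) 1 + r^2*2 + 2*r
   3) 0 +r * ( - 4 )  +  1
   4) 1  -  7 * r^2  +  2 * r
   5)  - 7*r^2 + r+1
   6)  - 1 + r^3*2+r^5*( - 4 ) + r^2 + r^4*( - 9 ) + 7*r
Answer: 4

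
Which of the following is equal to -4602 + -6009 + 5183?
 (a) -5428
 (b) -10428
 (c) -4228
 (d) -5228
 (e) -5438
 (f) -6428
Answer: a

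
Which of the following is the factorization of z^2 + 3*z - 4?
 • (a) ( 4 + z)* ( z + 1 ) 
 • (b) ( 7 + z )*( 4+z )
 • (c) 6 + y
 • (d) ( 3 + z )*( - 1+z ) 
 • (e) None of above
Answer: e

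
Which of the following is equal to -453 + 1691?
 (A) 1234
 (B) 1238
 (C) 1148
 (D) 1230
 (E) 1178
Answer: B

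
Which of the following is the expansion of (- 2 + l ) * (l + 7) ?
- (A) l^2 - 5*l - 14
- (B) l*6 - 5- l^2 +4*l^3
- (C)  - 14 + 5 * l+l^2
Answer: C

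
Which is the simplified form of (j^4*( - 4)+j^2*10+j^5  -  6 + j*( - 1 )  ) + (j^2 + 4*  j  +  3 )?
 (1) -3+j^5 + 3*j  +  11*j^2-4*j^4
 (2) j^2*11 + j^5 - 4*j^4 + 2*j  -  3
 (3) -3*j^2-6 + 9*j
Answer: 1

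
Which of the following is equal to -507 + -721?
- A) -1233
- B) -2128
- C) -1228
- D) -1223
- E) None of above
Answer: C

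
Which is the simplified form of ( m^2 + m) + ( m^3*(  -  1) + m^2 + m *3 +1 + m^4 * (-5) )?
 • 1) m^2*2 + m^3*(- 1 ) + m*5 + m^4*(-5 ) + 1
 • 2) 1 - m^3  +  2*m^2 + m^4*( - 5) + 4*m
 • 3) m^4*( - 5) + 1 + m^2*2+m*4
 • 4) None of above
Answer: 2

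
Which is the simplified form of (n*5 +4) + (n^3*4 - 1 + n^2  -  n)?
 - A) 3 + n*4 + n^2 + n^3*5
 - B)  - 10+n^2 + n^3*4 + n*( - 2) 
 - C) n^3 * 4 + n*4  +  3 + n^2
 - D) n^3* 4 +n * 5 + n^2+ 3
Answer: C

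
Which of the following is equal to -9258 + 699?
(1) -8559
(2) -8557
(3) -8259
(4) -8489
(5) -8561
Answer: 1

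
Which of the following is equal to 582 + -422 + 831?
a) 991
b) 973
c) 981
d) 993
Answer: a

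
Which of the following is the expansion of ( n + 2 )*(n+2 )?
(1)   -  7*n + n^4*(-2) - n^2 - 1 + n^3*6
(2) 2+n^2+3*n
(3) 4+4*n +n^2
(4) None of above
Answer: 3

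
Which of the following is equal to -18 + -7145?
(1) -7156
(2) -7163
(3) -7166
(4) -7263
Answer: 2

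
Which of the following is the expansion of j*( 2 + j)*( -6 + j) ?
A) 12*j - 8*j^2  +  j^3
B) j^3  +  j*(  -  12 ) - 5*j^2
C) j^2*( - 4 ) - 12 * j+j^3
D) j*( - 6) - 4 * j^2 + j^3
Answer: C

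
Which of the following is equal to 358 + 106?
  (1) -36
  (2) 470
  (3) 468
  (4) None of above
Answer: 4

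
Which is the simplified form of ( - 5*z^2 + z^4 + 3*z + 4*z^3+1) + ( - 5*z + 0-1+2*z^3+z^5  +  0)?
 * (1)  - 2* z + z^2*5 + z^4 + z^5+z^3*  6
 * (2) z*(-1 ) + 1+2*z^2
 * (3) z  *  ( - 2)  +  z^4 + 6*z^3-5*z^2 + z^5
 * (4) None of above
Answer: 3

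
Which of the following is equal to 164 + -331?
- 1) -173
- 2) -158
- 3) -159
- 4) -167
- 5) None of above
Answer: 4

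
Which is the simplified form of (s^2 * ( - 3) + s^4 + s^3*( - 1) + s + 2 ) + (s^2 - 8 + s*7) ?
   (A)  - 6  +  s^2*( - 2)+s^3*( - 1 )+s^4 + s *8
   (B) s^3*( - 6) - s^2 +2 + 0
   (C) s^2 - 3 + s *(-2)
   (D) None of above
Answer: A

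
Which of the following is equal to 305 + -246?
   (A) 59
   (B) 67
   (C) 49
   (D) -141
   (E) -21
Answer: A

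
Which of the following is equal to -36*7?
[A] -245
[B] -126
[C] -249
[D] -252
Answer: D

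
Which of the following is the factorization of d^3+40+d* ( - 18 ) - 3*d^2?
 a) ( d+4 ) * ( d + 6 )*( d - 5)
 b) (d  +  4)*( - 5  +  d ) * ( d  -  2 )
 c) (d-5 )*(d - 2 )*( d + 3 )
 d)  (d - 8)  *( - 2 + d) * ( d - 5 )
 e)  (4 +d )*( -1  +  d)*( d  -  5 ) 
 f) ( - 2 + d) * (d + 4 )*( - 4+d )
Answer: b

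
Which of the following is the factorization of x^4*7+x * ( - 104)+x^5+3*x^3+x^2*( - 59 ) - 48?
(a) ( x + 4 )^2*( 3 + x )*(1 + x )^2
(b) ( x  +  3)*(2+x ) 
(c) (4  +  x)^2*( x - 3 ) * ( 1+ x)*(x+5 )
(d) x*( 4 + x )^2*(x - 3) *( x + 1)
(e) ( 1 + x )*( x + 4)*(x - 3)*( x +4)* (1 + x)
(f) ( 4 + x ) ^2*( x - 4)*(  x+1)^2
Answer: e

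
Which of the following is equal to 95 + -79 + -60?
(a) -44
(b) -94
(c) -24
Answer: a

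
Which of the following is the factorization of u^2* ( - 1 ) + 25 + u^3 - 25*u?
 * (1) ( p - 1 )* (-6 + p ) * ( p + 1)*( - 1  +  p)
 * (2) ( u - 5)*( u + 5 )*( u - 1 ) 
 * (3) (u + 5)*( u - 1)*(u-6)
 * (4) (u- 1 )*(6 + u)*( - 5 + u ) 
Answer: 2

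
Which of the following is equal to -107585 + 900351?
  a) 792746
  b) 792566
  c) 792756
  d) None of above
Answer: d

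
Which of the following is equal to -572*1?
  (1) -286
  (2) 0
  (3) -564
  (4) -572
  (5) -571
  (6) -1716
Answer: 4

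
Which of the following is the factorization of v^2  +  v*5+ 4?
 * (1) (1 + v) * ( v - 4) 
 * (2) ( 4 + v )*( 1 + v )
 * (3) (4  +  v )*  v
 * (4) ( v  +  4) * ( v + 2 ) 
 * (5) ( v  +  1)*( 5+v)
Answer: 2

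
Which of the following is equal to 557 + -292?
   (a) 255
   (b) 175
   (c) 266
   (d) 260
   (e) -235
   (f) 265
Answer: f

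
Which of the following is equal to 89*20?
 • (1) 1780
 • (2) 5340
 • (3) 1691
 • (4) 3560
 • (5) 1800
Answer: 1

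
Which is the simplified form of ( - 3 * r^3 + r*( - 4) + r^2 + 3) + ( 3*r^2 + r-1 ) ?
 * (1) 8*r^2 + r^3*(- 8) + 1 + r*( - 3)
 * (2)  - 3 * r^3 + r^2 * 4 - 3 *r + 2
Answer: 2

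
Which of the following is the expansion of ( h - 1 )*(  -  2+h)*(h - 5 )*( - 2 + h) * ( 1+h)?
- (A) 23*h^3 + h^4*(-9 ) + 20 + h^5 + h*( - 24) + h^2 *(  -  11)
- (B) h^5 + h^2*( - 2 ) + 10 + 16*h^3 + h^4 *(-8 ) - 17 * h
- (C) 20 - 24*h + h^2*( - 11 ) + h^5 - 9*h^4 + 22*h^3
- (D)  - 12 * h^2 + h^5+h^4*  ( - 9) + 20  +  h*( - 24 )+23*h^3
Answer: A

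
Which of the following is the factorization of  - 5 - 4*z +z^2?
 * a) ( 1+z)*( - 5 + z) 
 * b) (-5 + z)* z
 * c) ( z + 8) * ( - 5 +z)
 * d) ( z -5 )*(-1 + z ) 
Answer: a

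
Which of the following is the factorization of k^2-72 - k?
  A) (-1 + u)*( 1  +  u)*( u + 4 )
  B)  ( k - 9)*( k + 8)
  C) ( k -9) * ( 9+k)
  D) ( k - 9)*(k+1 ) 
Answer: B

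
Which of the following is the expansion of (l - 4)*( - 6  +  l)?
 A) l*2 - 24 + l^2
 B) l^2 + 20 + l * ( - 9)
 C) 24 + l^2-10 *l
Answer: C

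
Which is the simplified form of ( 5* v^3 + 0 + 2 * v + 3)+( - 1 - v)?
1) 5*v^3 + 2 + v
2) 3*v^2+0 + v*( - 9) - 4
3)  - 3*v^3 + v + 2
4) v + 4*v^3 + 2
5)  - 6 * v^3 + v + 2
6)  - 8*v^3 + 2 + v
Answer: 1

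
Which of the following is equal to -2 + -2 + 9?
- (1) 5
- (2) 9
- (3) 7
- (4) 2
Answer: 1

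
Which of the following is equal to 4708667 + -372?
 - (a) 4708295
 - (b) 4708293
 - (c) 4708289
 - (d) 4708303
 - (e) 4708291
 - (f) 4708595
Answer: a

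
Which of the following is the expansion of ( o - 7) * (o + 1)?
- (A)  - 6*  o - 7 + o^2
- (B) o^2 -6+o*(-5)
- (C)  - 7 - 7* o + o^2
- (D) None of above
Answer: A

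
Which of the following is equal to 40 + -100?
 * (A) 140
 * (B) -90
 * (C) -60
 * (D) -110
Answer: C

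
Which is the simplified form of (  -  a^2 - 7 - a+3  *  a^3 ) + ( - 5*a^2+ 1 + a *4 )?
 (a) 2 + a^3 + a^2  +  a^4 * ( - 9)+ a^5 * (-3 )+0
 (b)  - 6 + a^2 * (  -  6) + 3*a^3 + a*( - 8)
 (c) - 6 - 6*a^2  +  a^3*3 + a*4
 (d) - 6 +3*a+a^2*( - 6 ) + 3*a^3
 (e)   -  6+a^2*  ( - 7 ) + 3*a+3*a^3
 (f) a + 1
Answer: d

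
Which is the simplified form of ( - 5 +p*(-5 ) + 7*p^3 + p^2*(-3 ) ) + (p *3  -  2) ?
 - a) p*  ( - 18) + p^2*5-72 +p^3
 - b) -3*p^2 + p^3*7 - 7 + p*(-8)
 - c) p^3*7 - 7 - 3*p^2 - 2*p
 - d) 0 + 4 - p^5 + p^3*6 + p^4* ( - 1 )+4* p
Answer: c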